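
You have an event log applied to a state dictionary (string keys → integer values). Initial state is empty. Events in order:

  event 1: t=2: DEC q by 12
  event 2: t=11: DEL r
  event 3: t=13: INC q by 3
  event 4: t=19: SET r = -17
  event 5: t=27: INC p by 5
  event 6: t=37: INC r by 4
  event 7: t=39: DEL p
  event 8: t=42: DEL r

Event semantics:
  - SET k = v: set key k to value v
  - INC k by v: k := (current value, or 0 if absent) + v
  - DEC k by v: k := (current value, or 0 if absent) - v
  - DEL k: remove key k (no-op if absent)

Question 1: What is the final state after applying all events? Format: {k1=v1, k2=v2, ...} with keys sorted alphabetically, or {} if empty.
  after event 1 (t=2: DEC q by 12): {q=-12}
  after event 2 (t=11: DEL r): {q=-12}
  after event 3 (t=13: INC q by 3): {q=-9}
  after event 4 (t=19: SET r = -17): {q=-9, r=-17}
  after event 5 (t=27: INC p by 5): {p=5, q=-9, r=-17}
  after event 6 (t=37: INC r by 4): {p=5, q=-9, r=-13}
  after event 7 (t=39: DEL p): {q=-9, r=-13}
  after event 8 (t=42: DEL r): {q=-9}

Answer: {q=-9}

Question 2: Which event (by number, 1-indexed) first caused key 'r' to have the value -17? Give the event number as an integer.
Answer: 4

Derivation:
Looking for first event where r becomes -17:
  event 4: r (absent) -> -17  <-- first match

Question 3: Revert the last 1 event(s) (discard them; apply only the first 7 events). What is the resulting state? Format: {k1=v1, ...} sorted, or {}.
Keep first 7 events (discard last 1):
  after event 1 (t=2: DEC q by 12): {q=-12}
  after event 2 (t=11: DEL r): {q=-12}
  after event 3 (t=13: INC q by 3): {q=-9}
  after event 4 (t=19: SET r = -17): {q=-9, r=-17}
  after event 5 (t=27: INC p by 5): {p=5, q=-9, r=-17}
  after event 6 (t=37: INC r by 4): {p=5, q=-9, r=-13}
  after event 7 (t=39: DEL p): {q=-9, r=-13}

Answer: {q=-9, r=-13}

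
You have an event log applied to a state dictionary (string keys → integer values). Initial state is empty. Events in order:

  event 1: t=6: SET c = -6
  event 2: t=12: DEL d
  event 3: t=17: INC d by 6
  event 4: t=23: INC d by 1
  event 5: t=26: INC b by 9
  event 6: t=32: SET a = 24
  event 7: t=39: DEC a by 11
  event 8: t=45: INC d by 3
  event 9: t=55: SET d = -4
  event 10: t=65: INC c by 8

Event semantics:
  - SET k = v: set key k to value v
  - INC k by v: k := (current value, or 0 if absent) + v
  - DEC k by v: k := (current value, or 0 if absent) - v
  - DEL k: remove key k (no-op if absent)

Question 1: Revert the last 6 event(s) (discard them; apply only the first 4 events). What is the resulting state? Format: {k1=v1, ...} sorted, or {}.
Keep first 4 events (discard last 6):
  after event 1 (t=6: SET c = -6): {c=-6}
  after event 2 (t=12: DEL d): {c=-6}
  after event 3 (t=17: INC d by 6): {c=-6, d=6}
  after event 4 (t=23: INC d by 1): {c=-6, d=7}

Answer: {c=-6, d=7}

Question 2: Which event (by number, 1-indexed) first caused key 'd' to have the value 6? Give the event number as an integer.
Looking for first event where d becomes 6:
  event 3: d (absent) -> 6  <-- first match

Answer: 3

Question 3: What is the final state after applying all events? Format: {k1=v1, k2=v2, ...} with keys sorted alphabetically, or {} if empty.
  after event 1 (t=6: SET c = -6): {c=-6}
  after event 2 (t=12: DEL d): {c=-6}
  after event 3 (t=17: INC d by 6): {c=-6, d=6}
  after event 4 (t=23: INC d by 1): {c=-6, d=7}
  after event 5 (t=26: INC b by 9): {b=9, c=-6, d=7}
  after event 6 (t=32: SET a = 24): {a=24, b=9, c=-6, d=7}
  after event 7 (t=39: DEC a by 11): {a=13, b=9, c=-6, d=7}
  after event 8 (t=45: INC d by 3): {a=13, b=9, c=-6, d=10}
  after event 9 (t=55: SET d = -4): {a=13, b=9, c=-6, d=-4}
  after event 10 (t=65: INC c by 8): {a=13, b=9, c=2, d=-4}

Answer: {a=13, b=9, c=2, d=-4}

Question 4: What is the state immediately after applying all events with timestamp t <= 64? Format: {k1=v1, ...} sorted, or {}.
Answer: {a=13, b=9, c=-6, d=-4}

Derivation:
Apply events with t <= 64 (9 events):
  after event 1 (t=6: SET c = -6): {c=-6}
  after event 2 (t=12: DEL d): {c=-6}
  after event 3 (t=17: INC d by 6): {c=-6, d=6}
  after event 4 (t=23: INC d by 1): {c=-6, d=7}
  after event 5 (t=26: INC b by 9): {b=9, c=-6, d=7}
  after event 6 (t=32: SET a = 24): {a=24, b=9, c=-6, d=7}
  after event 7 (t=39: DEC a by 11): {a=13, b=9, c=-6, d=7}
  after event 8 (t=45: INC d by 3): {a=13, b=9, c=-6, d=10}
  after event 9 (t=55: SET d = -4): {a=13, b=9, c=-6, d=-4}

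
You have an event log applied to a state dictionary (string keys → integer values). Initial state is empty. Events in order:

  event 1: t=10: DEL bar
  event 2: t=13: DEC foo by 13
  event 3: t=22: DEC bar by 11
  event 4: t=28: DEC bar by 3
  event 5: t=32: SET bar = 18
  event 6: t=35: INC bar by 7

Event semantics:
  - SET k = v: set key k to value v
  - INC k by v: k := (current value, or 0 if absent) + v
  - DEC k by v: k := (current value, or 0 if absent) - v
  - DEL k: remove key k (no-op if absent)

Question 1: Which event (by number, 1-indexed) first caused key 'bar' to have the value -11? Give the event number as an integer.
Looking for first event where bar becomes -11:
  event 3: bar (absent) -> -11  <-- first match

Answer: 3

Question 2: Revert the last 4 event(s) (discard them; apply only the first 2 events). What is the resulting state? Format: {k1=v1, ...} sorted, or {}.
Keep first 2 events (discard last 4):
  after event 1 (t=10: DEL bar): {}
  after event 2 (t=13: DEC foo by 13): {foo=-13}

Answer: {foo=-13}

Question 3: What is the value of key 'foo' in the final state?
Answer: -13

Derivation:
Track key 'foo' through all 6 events:
  event 1 (t=10: DEL bar): foo unchanged
  event 2 (t=13: DEC foo by 13): foo (absent) -> -13
  event 3 (t=22: DEC bar by 11): foo unchanged
  event 4 (t=28: DEC bar by 3): foo unchanged
  event 5 (t=32: SET bar = 18): foo unchanged
  event 6 (t=35: INC bar by 7): foo unchanged
Final: foo = -13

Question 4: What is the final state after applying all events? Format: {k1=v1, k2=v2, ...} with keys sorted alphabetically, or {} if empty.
Answer: {bar=25, foo=-13}

Derivation:
  after event 1 (t=10: DEL bar): {}
  after event 2 (t=13: DEC foo by 13): {foo=-13}
  after event 3 (t=22: DEC bar by 11): {bar=-11, foo=-13}
  after event 4 (t=28: DEC bar by 3): {bar=-14, foo=-13}
  after event 5 (t=32: SET bar = 18): {bar=18, foo=-13}
  after event 6 (t=35: INC bar by 7): {bar=25, foo=-13}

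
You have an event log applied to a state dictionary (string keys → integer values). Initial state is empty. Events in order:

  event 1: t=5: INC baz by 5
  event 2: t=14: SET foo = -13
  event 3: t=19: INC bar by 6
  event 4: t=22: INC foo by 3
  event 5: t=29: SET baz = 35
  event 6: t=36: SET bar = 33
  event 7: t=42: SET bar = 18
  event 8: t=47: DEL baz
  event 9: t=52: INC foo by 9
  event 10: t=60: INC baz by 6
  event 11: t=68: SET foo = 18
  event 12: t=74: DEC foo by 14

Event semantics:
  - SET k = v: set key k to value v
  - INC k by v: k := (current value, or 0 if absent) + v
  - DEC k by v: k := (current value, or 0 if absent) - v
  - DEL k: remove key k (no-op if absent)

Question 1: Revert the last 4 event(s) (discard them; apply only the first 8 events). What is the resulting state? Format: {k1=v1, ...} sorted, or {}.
Keep first 8 events (discard last 4):
  after event 1 (t=5: INC baz by 5): {baz=5}
  after event 2 (t=14: SET foo = -13): {baz=5, foo=-13}
  after event 3 (t=19: INC bar by 6): {bar=6, baz=5, foo=-13}
  after event 4 (t=22: INC foo by 3): {bar=6, baz=5, foo=-10}
  after event 5 (t=29: SET baz = 35): {bar=6, baz=35, foo=-10}
  after event 6 (t=36: SET bar = 33): {bar=33, baz=35, foo=-10}
  after event 7 (t=42: SET bar = 18): {bar=18, baz=35, foo=-10}
  after event 8 (t=47: DEL baz): {bar=18, foo=-10}

Answer: {bar=18, foo=-10}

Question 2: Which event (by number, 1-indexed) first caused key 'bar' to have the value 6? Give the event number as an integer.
Answer: 3

Derivation:
Looking for first event where bar becomes 6:
  event 3: bar (absent) -> 6  <-- first match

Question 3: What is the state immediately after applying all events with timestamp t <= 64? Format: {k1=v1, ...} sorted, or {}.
Answer: {bar=18, baz=6, foo=-1}

Derivation:
Apply events with t <= 64 (10 events):
  after event 1 (t=5: INC baz by 5): {baz=5}
  after event 2 (t=14: SET foo = -13): {baz=5, foo=-13}
  after event 3 (t=19: INC bar by 6): {bar=6, baz=5, foo=-13}
  after event 4 (t=22: INC foo by 3): {bar=6, baz=5, foo=-10}
  after event 5 (t=29: SET baz = 35): {bar=6, baz=35, foo=-10}
  after event 6 (t=36: SET bar = 33): {bar=33, baz=35, foo=-10}
  after event 7 (t=42: SET bar = 18): {bar=18, baz=35, foo=-10}
  after event 8 (t=47: DEL baz): {bar=18, foo=-10}
  after event 9 (t=52: INC foo by 9): {bar=18, foo=-1}
  after event 10 (t=60: INC baz by 6): {bar=18, baz=6, foo=-1}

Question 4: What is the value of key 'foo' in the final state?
Answer: 4

Derivation:
Track key 'foo' through all 12 events:
  event 1 (t=5: INC baz by 5): foo unchanged
  event 2 (t=14: SET foo = -13): foo (absent) -> -13
  event 3 (t=19: INC bar by 6): foo unchanged
  event 4 (t=22: INC foo by 3): foo -13 -> -10
  event 5 (t=29: SET baz = 35): foo unchanged
  event 6 (t=36: SET bar = 33): foo unchanged
  event 7 (t=42: SET bar = 18): foo unchanged
  event 8 (t=47: DEL baz): foo unchanged
  event 9 (t=52: INC foo by 9): foo -10 -> -1
  event 10 (t=60: INC baz by 6): foo unchanged
  event 11 (t=68: SET foo = 18): foo -1 -> 18
  event 12 (t=74: DEC foo by 14): foo 18 -> 4
Final: foo = 4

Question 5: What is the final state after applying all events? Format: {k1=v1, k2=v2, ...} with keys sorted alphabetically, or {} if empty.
  after event 1 (t=5: INC baz by 5): {baz=5}
  after event 2 (t=14: SET foo = -13): {baz=5, foo=-13}
  after event 3 (t=19: INC bar by 6): {bar=6, baz=5, foo=-13}
  after event 4 (t=22: INC foo by 3): {bar=6, baz=5, foo=-10}
  after event 5 (t=29: SET baz = 35): {bar=6, baz=35, foo=-10}
  after event 6 (t=36: SET bar = 33): {bar=33, baz=35, foo=-10}
  after event 7 (t=42: SET bar = 18): {bar=18, baz=35, foo=-10}
  after event 8 (t=47: DEL baz): {bar=18, foo=-10}
  after event 9 (t=52: INC foo by 9): {bar=18, foo=-1}
  after event 10 (t=60: INC baz by 6): {bar=18, baz=6, foo=-1}
  after event 11 (t=68: SET foo = 18): {bar=18, baz=6, foo=18}
  after event 12 (t=74: DEC foo by 14): {bar=18, baz=6, foo=4}

Answer: {bar=18, baz=6, foo=4}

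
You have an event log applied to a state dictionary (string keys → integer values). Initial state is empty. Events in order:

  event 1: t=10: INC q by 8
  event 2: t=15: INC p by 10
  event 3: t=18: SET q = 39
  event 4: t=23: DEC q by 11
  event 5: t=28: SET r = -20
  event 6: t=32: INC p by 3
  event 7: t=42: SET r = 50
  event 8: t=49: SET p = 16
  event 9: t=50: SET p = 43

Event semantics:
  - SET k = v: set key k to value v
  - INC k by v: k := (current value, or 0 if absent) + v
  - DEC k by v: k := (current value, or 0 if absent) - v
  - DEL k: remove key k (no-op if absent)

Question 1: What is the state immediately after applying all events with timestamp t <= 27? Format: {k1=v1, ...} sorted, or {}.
Answer: {p=10, q=28}

Derivation:
Apply events with t <= 27 (4 events):
  after event 1 (t=10: INC q by 8): {q=8}
  after event 2 (t=15: INC p by 10): {p=10, q=8}
  after event 3 (t=18: SET q = 39): {p=10, q=39}
  after event 4 (t=23: DEC q by 11): {p=10, q=28}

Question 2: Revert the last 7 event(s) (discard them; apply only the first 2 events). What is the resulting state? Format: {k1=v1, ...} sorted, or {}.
Answer: {p=10, q=8}

Derivation:
Keep first 2 events (discard last 7):
  after event 1 (t=10: INC q by 8): {q=8}
  after event 2 (t=15: INC p by 10): {p=10, q=8}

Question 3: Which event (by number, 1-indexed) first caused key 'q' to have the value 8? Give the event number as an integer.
Answer: 1

Derivation:
Looking for first event where q becomes 8:
  event 1: q (absent) -> 8  <-- first match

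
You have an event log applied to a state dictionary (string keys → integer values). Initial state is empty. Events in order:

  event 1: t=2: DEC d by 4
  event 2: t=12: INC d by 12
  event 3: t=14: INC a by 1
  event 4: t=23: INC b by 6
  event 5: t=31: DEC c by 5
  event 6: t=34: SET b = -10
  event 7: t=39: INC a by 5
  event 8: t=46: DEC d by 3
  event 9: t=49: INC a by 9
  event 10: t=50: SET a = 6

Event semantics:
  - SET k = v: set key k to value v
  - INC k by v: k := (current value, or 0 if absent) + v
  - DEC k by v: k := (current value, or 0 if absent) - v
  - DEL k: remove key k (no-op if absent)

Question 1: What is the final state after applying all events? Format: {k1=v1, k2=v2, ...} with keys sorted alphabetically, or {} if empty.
Answer: {a=6, b=-10, c=-5, d=5}

Derivation:
  after event 1 (t=2: DEC d by 4): {d=-4}
  after event 2 (t=12: INC d by 12): {d=8}
  after event 3 (t=14: INC a by 1): {a=1, d=8}
  after event 4 (t=23: INC b by 6): {a=1, b=6, d=8}
  after event 5 (t=31: DEC c by 5): {a=1, b=6, c=-5, d=8}
  after event 6 (t=34: SET b = -10): {a=1, b=-10, c=-5, d=8}
  after event 7 (t=39: INC a by 5): {a=6, b=-10, c=-5, d=8}
  after event 8 (t=46: DEC d by 3): {a=6, b=-10, c=-5, d=5}
  after event 9 (t=49: INC a by 9): {a=15, b=-10, c=-5, d=5}
  after event 10 (t=50: SET a = 6): {a=6, b=-10, c=-5, d=5}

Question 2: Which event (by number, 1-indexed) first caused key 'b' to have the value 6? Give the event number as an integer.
Looking for first event where b becomes 6:
  event 4: b (absent) -> 6  <-- first match

Answer: 4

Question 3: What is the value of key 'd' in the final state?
Track key 'd' through all 10 events:
  event 1 (t=2: DEC d by 4): d (absent) -> -4
  event 2 (t=12: INC d by 12): d -4 -> 8
  event 3 (t=14: INC a by 1): d unchanged
  event 4 (t=23: INC b by 6): d unchanged
  event 5 (t=31: DEC c by 5): d unchanged
  event 6 (t=34: SET b = -10): d unchanged
  event 7 (t=39: INC a by 5): d unchanged
  event 8 (t=46: DEC d by 3): d 8 -> 5
  event 9 (t=49: INC a by 9): d unchanged
  event 10 (t=50: SET a = 6): d unchanged
Final: d = 5

Answer: 5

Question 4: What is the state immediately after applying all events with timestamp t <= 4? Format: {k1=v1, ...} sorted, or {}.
Apply events with t <= 4 (1 events):
  after event 1 (t=2: DEC d by 4): {d=-4}

Answer: {d=-4}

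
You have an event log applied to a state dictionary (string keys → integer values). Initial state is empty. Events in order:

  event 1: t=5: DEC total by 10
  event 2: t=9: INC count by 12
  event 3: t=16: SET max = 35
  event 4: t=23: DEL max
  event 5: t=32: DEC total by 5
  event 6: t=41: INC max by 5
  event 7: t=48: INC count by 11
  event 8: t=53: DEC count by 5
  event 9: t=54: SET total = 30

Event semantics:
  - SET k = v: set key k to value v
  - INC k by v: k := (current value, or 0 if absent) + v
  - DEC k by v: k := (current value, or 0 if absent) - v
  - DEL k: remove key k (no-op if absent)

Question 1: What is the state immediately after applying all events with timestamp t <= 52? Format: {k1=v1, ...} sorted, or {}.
Answer: {count=23, max=5, total=-15}

Derivation:
Apply events with t <= 52 (7 events):
  after event 1 (t=5: DEC total by 10): {total=-10}
  after event 2 (t=9: INC count by 12): {count=12, total=-10}
  after event 3 (t=16: SET max = 35): {count=12, max=35, total=-10}
  after event 4 (t=23: DEL max): {count=12, total=-10}
  after event 5 (t=32: DEC total by 5): {count=12, total=-15}
  after event 6 (t=41: INC max by 5): {count=12, max=5, total=-15}
  after event 7 (t=48: INC count by 11): {count=23, max=5, total=-15}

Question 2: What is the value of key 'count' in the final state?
Answer: 18

Derivation:
Track key 'count' through all 9 events:
  event 1 (t=5: DEC total by 10): count unchanged
  event 2 (t=9: INC count by 12): count (absent) -> 12
  event 3 (t=16: SET max = 35): count unchanged
  event 4 (t=23: DEL max): count unchanged
  event 5 (t=32: DEC total by 5): count unchanged
  event 6 (t=41: INC max by 5): count unchanged
  event 7 (t=48: INC count by 11): count 12 -> 23
  event 8 (t=53: DEC count by 5): count 23 -> 18
  event 9 (t=54: SET total = 30): count unchanged
Final: count = 18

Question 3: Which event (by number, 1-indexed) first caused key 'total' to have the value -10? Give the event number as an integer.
Answer: 1

Derivation:
Looking for first event where total becomes -10:
  event 1: total (absent) -> -10  <-- first match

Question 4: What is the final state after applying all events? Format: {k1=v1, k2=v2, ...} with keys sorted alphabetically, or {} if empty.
Answer: {count=18, max=5, total=30}

Derivation:
  after event 1 (t=5: DEC total by 10): {total=-10}
  after event 2 (t=9: INC count by 12): {count=12, total=-10}
  after event 3 (t=16: SET max = 35): {count=12, max=35, total=-10}
  after event 4 (t=23: DEL max): {count=12, total=-10}
  after event 5 (t=32: DEC total by 5): {count=12, total=-15}
  after event 6 (t=41: INC max by 5): {count=12, max=5, total=-15}
  after event 7 (t=48: INC count by 11): {count=23, max=5, total=-15}
  after event 8 (t=53: DEC count by 5): {count=18, max=5, total=-15}
  after event 9 (t=54: SET total = 30): {count=18, max=5, total=30}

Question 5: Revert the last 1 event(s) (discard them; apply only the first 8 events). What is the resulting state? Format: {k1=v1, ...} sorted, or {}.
Answer: {count=18, max=5, total=-15}

Derivation:
Keep first 8 events (discard last 1):
  after event 1 (t=5: DEC total by 10): {total=-10}
  after event 2 (t=9: INC count by 12): {count=12, total=-10}
  after event 3 (t=16: SET max = 35): {count=12, max=35, total=-10}
  after event 4 (t=23: DEL max): {count=12, total=-10}
  after event 5 (t=32: DEC total by 5): {count=12, total=-15}
  after event 6 (t=41: INC max by 5): {count=12, max=5, total=-15}
  after event 7 (t=48: INC count by 11): {count=23, max=5, total=-15}
  after event 8 (t=53: DEC count by 5): {count=18, max=5, total=-15}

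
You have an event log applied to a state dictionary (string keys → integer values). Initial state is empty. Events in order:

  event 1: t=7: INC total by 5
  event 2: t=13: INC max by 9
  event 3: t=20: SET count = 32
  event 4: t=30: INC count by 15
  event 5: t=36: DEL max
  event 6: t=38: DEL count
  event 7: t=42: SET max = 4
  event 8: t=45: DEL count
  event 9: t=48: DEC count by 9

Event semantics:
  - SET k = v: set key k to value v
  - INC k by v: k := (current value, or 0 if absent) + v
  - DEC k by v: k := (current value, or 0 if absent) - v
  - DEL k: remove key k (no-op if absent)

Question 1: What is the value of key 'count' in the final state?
Track key 'count' through all 9 events:
  event 1 (t=7: INC total by 5): count unchanged
  event 2 (t=13: INC max by 9): count unchanged
  event 3 (t=20: SET count = 32): count (absent) -> 32
  event 4 (t=30: INC count by 15): count 32 -> 47
  event 5 (t=36: DEL max): count unchanged
  event 6 (t=38: DEL count): count 47 -> (absent)
  event 7 (t=42: SET max = 4): count unchanged
  event 8 (t=45: DEL count): count (absent) -> (absent)
  event 9 (t=48: DEC count by 9): count (absent) -> -9
Final: count = -9

Answer: -9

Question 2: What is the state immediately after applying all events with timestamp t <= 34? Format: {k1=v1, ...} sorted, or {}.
Answer: {count=47, max=9, total=5}

Derivation:
Apply events with t <= 34 (4 events):
  after event 1 (t=7: INC total by 5): {total=5}
  after event 2 (t=13: INC max by 9): {max=9, total=5}
  after event 3 (t=20: SET count = 32): {count=32, max=9, total=5}
  after event 4 (t=30: INC count by 15): {count=47, max=9, total=5}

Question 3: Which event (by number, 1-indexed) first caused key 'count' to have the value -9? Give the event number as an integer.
Looking for first event where count becomes -9:
  event 3: count = 32
  event 4: count = 47
  event 5: count = 47
  event 6: count = (absent)
  event 9: count (absent) -> -9  <-- first match

Answer: 9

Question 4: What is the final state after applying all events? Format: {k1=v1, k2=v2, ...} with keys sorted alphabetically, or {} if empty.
Answer: {count=-9, max=4, total=5}

Derivation:
  after event 1 (t=7: INC total by 5): {total=5}
  after event 2 (t=13: INC max by 9): {max=9, total=5}
  after event 3 (t=20: SET count = 32): {count=32, max=9, total=5}
  after event 4 (t=30: INC count by 15): {count=47, max=9, total=5}
  after event 5 (t=36: DEL max): {count=47, total=5}
  after event 6 (t=38: DEL count): {total=5}
  after event 7 (t=42: SET max = 4): {max=4, total=5}
  after event 8 (t=45: DEL count): {max=4, total=5}
  after event 9 (t=48: DEC count by 9): {count=-9, max=4, total=5}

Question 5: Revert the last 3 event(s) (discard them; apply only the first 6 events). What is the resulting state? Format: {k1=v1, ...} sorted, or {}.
Answer: {total=5}

Derivation:
Keep first 6 events (discard last 3):
  after event 1 (t=7: INC total by 5): {total=5}
  after event 2 (t=13: INC max by 9): {max=9, total=5}
  after event 3 (t=20: SET count = 32): {count=32, max=9, total=5}
  after event 4 (t=30: INC count by 15): {count=47, max=9, total=5}
  after event 5 (t=36: DEL max): {count=47, total=5}
  after event 6 (t=38: DEL count): {total=5}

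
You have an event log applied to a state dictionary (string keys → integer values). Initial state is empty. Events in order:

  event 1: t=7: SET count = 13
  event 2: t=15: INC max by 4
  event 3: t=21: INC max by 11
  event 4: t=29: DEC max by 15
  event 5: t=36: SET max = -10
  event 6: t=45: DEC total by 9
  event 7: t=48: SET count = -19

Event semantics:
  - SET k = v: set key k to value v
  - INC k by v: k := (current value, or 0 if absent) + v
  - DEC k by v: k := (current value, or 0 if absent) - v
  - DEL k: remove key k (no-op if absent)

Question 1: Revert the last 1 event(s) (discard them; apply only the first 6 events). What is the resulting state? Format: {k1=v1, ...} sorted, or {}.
Keep first 6 events (discard last 1):
  after event 1 (t=7: SET count = 13): {count=13}
  after event 2 (t=15: INC max by 4): {count=13, max=4}
  after event 3 (t=21: INC max by 11): {count=13, max=15}
  after event 4 (t=29: DEC max by 15): {count=13, max=0}
  after event 5 (t=36: SET max = -10): {count=13, max=-10}
  after event 6 (t=45: DEC total by 9): {count=13, max=-10, total=-9}

Answer: {count=13, max=-10, total=-9}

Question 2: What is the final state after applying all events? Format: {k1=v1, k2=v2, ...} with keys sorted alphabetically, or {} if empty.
Answer: {count=-19, max=-10, total=-9}

Derivation:
  after event 1 (t=7: SET count = 13): {count=13}
  after event 2 (t=15: INC max by 4): {count=13, max=4}
  after event 3 (t=21: INC max by 11): {count=13, max=15}
  after event 4 (t=29: DEC max by 15): {count=13, max=0}
  after event 5 (t=36: SET max = -10): {count=13, max=-10}
  after event 6 (t=45: DEC total by 9): {count=13, max=-10, total=-9}
  after event 7 (t=48: SET count = -19): {count=-19, max=-10, total=-9}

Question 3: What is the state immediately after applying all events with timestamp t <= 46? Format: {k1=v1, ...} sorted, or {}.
Answer: {count=13, max=-10, total=-9}

Derivation:
Apply events with t <= 46 (6 events):
  after event 1 (t=7: SET count = 13): {count=13}
  after event 2 (t=15: INC max by 4): {count=13, max=4}
  after event 3 (t=21: INC max by 11): {count=13, max=15}
  after event 4 (t=29: DEC max by 15): {count=13, max=0}
  after event 5 (t=36: SET max = -10): {count=13, max=-10}
  after event 6 (t=45: DEC total by 9): {count=13, max=-10, total=-9}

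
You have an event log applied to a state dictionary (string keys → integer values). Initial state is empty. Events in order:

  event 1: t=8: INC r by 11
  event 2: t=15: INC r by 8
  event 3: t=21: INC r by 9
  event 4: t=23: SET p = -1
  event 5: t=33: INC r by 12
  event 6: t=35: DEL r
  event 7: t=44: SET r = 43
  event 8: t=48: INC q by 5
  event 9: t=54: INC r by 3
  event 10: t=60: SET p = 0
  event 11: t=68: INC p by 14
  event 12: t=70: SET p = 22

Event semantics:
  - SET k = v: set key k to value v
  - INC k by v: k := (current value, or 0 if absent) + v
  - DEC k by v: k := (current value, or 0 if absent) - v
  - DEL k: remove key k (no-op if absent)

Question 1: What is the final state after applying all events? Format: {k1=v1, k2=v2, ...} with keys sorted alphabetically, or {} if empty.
  after event 1 (t=8: INC r by 11): {r=11}
  after event 2 (t=15: INC r by 8): {r=19}
  after event 3 (t=21: INC r by 9): {r=28}
  after event 4 (t=23: SET p = -1): {p=-1, r=28}
  after event 5 (t=33: INC r by 12): {p=-1, r=40}
  after event 6 (t=35: DEL r): {p=-1}
  after event 7 (t=44: SET r = 43): {p=-1, r=43}
  after event 8 (t=48: INC q by 5): {p=-1, q=5, r=43}
  after event 9 (t=54: INC r by 3): {p=-1, q=5, r=46}
  after event 10 (t=60: SET p = 0): {p=0, q=5, r=46}
  after event 11 (t=68: INC p by 14): {p=14, q=5, r=46}
  after event 12 (t=70: SET p = 22): {p=22, q=5, r=46}

Answer: {p=22, q=5, r=46}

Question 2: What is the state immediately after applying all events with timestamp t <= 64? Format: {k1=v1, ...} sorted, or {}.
Answer: {p=0, q=5, r=46}

Derivation:
Apply events with t <= 64 (10 events):
  after event 1 (t=8: INC r by 11): {r=11}
  after event 2 (t=15: INC r by 8): {r=19}
  after event 3 (t=21: INC r by 9): {r=28}
  after event 4 (t=23: SET p = -1): {p=-1, r=28}
  after event 5 (t=33: INC r by 12): {p=-1, r=40}
  after event 6 (t=35: DEL r): {p=-1}
  after event 7 (t=44: SET r = 43): {p=-1, r=43}
  after event 8 (t=48: INC q by 5): {p=-1, q=5, r=43}
  after event 9 (t=54: INC r by 3): {p=-1, q=5, r=46}
  after event 10 (t=60: SET p = 0): {p=0, q=5, r=46}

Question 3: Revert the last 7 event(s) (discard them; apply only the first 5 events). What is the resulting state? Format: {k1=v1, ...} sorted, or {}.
Keep first 5 events (discard last 7):
  after event 1 (t=8: INC r by 11): {r=11}
  after event 2 (t=15: INC r by 8): {r=19}
  after event 3 (t=21: INC r by 9): {r=28}
  after event 4 (t=23: SET p = -1): {p=-1, r=28}
  after event 5 (t=33: INC r by 12): {p=-1, r=40}

Answer: {p=-1, r=40}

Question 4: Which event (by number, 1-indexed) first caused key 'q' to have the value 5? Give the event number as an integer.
Answer: 8

Derivation:
Looking for first event where q becomes 5:
  event 8: q (absent) -> 5  <-- first match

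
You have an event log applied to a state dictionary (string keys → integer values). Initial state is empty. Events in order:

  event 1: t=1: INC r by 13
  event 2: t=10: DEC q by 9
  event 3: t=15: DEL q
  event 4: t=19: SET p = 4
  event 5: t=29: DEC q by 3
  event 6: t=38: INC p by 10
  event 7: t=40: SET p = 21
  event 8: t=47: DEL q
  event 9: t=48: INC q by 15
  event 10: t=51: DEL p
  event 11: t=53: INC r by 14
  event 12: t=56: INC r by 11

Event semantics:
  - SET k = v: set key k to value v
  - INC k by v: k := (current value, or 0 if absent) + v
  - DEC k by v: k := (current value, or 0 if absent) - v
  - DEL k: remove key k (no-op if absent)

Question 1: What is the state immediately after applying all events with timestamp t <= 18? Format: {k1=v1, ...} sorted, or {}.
Answer: {r=13}

Derivation:
Apply events with t <= 18 (3 events):
  after event 1 (t=1: INC r by 13): {r=13}
  after event 2 (t=10: DEC q by 9): {q=-9, r=13}
  after event 3 (t=15: DEL q): {r=13}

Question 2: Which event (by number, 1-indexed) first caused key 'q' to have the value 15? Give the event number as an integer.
Answer: 9

Derivation:
Looking for first event where q becomes 15:
  event 2: q = -9
  event 3: q = (absent)
  event 5: q = -3
  event 6: q = -3
  event 7: q = -3
  event 8: q = (absent)
  event 9: q (absent) -> 15  <-- first match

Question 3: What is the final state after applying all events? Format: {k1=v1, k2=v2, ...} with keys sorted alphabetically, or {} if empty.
  after event 1 (t=1: INC r by 13): {r=13}
  after event 2 (t=10: DEC q by 9): {q=-9, r=13}
  after event 3 (t=15: DEL q): {r=13}
  after event 4 (t=19: SET p = 4): {p=4, r=13}
  after event 5 (t=29: DEC q by 3): {p=4, q=-3, r=13}
  after event 6 (t=38: INC p by 10): {p=14, q=-3, r=13}
  after event 7 (t=40: SET p = 21): {p=21, q=-3, r=13}
  after event 8 (t=47: DEL q): {p=21, r=13}
  after event 9 (t=48: INC q by 15): {p=21, q=15, r=13}
  after event 10 (t=51: DEL p): {q=15, r=13}
  after event 11 (t=53: INC r by 14): {q=15, r=27}
  after event 12 (t=56: INC r by 11): {q=15, r=38}

Answer: {q=15, r=38}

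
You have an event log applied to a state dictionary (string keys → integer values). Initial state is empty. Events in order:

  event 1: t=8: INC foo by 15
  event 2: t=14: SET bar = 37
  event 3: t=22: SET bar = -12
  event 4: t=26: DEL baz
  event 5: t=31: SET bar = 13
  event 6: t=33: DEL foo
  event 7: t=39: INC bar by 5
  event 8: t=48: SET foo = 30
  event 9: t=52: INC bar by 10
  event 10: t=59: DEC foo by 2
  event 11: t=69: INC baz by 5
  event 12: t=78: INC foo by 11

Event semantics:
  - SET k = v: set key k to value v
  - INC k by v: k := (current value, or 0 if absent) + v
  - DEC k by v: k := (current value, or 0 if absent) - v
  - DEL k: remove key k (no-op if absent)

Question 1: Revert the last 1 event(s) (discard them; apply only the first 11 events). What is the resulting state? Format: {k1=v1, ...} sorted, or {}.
Answer: {bar=28, baz=5, foo=28}

Derivation:
Keep first 11 events (discard last 1):
  after event 1 (t=8: INC foo by 15): {foo=15}
  after event 2 (t=14: SET bar = 37): {bar=37, foo=15}
  after event 3 (t=22: SET bar = -12): {bar=-12, foo=15}
  after event 4 (t=26: DEL baz): {bar=-12, foo=15}
  after event 5 (t=31: SET bar = 13): {bar=13, foo=15}
  after event 6 (t=33: DEL foo): {bar=13}
  after event 7 (t=39: INC bar by 5): {bar=18}
  after event 8 (t=48: SET foo = 30): {bar=18, foo=30}
  after event 9 (t=52: INC bar by 10): {bar=28, foo=30}
  after event 10 (t=59: DEC foo by 2): {bar=28, foo=28}
  after event 11 (t=69: INC baz by 5): {bar=28, baz=5, foo=28}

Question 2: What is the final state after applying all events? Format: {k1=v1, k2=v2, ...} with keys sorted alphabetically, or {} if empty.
  after event 1 (t=8: INC foo by 15): {foo=15}
  after event 2 (t=14: SET bar = 37): {bar=37, foo=15}
  after event 3 (t=22: SET bar = -12): {bar=-12, foo=15}
  after event 4 (t=26: DEL baz): {bar=-12, foo=15}
  after event 5 (t=31: SET bar = 13): {bar=13, foo=15}
  after event 6 (t=33: DEL foo): {bar=13}
  after event 7 (t=39: INC bar by 5): {bar=18}
  after event 8 (t=48: SET foo = 30): {bar=18, foo=30}
  after event 9 (t=52: INC bar by 10): {bar=28, foo=30}
  after event 10 (t=59: DEC foo by 2): {bar=28, foo=28}
  after event 11 (t=69: INC baz by 5): {bar=28, baz=5, foo=28}
  after event 12 (t=78: INC foo by 11): {bar=28, baz=5, foo=39}

Answer: {bar=28, baz=5, foo=39}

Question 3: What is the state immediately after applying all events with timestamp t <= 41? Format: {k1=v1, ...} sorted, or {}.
Apply events with t <= 41 (7 events):
  after event 1 (t=8: INC foo by 15): {foo=15}
  after event 2 (t=14: SET bar = 37): {bar=37, foo=15}
  after event 3 (t=22: SET bar = -12): {bar=-12, foo=15}
  after event 4 (t=26: DEL baz): {bar=-12, foo=15}
  after event 5 (t=31: SET bar = 13): {bar=13, foo=15}
  after event 6 (t=33: DEL foo): {bar=13}
  after event 7 (t=39: INC bar by 5): {bar=18}

Answer: {bar=18}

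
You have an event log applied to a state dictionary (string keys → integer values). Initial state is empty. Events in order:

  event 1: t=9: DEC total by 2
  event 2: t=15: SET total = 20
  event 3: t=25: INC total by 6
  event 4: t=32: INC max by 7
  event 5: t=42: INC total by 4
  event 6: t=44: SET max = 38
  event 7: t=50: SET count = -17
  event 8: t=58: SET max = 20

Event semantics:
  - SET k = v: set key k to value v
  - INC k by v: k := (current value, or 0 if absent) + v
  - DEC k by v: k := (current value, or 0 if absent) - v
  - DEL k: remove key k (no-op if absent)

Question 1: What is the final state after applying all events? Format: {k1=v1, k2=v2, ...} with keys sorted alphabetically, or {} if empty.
  after event 1 (t=9: DEC total by 2): {total=-2}
  after event 2 (t=15: SET total = 20): {total=20}
  after event 3 (t=25: INC total by 6): {total=26}
  after event 4 (t=32: INC max by 7): {max=7, total=26}
  after event 5 (t=42: INC total by 4): {max=7, total=30}
  after event 6 (t=44: SET max = 38): {max=38, total=30}
  after event 7 (t=50: SET count = -17): {count=-17, max=38, total=30}
  after event 8 (t=58: SET max = 20): {count=-17, max=20, total=30}

Answer: {count=-17, max=20, total=30}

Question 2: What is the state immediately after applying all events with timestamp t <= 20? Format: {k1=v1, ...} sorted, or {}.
Apply events with t <= 20 (2 events):
  after event 1 (t=9: DEC total by 2): {total=-2}
  after event 2 (t=15: SET total = 20): {total=20}

Answer: {total=20}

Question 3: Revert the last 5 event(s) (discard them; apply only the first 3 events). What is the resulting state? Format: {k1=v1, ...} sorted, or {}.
Keep first 3 events (discard last 5):
  after event 1 (t=9: DEC total by 2): {total=-2}
  after event 2 (t=15: SET total = 20): {total=20}
  after event 3 (t=25: INC total by 6): {total=26}

Answer: {total=26}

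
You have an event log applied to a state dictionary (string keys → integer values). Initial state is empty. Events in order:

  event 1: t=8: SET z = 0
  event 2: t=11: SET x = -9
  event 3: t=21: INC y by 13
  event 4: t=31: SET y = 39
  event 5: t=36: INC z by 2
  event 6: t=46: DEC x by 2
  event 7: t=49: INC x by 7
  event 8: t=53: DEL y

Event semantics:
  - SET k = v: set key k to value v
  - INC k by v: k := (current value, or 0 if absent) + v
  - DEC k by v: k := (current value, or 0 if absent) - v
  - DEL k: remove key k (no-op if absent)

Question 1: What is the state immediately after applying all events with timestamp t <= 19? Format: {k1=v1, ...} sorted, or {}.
Apply events with t <= 19 (2 events):
  after event 1 (t=8: SET z = 0): {z=0}
  after event 2 (t=11: SET x = -9): {x=-9, z=0}

Answer: {x=-9, z=0}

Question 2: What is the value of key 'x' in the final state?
Track key 'x' through all 8 events:
  event 1 (t=8: SET z = 0): x unchanged
  event 2 (t=11: SET x = -9): x (absent) -> -9
  event 3 (t=21: INC y by 13): x unchanged
  event 4 (t=31: SET y = 39): x unchanged
  event 5 (t=36: INC z by 2): x unchanged
  event 6 (t=46: DEC x by 2): x -9 -> -11
  event 7 (t=49: INC x by 7): x -11 -> -4
  event 8 (t=53: DEL y): x unchanged
Final: x = -4

Answer: -4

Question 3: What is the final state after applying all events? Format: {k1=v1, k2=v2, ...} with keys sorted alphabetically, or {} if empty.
Answer: {x=-4, z=2}

Derivation:
  after event 1 (t=8: SET z = 0): {z=0}
  after event 2 (t=11: SET x = -9): {x=-9, z=0}
  after event 3 (t=21: INC y by 13): {x=-9, y=13, z=0}
  after event 4 (t=31: SET y = 39): {x=-9, y=39, z=0}
  after event 5 (t=36: INC z by 2): {x=-9, y=39, z=2}
  after event 6 (t=46: DEC x by 2): {x=-11, y=39, z=2}
  after event 7 (t=49: INC x by 7): {x=-4, y=39, z=2}
  after event 8 (t=53: DEL y): {x=-4, z=2}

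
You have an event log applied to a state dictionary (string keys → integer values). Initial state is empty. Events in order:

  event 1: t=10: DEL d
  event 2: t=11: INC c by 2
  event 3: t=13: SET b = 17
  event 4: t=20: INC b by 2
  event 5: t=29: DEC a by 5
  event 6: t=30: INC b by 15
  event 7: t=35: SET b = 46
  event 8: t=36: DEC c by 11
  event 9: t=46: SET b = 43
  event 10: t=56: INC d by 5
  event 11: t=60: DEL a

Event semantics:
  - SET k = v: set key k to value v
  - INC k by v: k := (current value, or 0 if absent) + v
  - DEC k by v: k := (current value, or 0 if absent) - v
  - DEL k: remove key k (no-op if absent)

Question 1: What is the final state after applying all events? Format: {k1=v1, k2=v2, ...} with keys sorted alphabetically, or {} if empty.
Answer: {b=43, c=-9, d=5}

Derivation:
  after event 1 (t=10: DEL d): {}
  after event 2 (t=11: INC c by 2): {c=2}
  after event 3 (t=13: SET b = 17): {b=17, c=2}
  after event 4 (t=20: INC b by 2): {b=19, c=2}
  after event 5 (t=29: DEC a by 5): {a=-5, b=19, c=2}
  after event 6 (t=30: INC b by 15): {a=-5, b=34, c=2}
  after event 7 (t=35: SET b = 46): {a=-5, b=46, c=2}
  after event 8 (t=36: DEC c by 11): {a=-5, b=46, c=-9}
  after event 9 (t=46: SET b = 43): {a=-5, b=43, c=-9}
  after event 10 (t=56: INC d by 5): {a=-5, b=43, c=-9, d=5}
  after event 11 (t=60: DEL a): {b=43, c=-9, d=5}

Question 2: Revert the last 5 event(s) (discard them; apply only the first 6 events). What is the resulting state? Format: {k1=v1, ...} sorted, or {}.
Keep first 6 events (discard last 5):
  after event 1 (t=10: DEL d): {}
  after event 2 (t=11: INC c by 2): {c=2}
  after event 3 (t=13: SET b = 17): {b=17, c=2}
  after event 4 (t=20: INC b by 2): {b=19, c=2}
  after event 5 (t=29: DEC a by 5): {a=-5, b=19, c=2}
  after event 6 (t=30: INC b by 15): {a=-5, b=34, c=2}

Answer: {a=-5, b=34, c=2}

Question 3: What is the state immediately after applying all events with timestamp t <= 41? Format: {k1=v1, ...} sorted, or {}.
Answer: {a=-5, b=46, c=-9}

Derivation:
Apply events with t <= 41 (8 events):
  after event 1 (t=10: DEL d): {}
  after event 2 (t=11: INC c by 2): {c=2}
  after event 3 (t=13: SET b = 17): {b=17, c=2}
  after event 4 (t=20: INC b by 2): {b=19, c=2}
  after event 5 (t=29: DEC a by 5): {a=-5, b=19, c=2}
  after event 6 (t=30: INC b by 15): {a=-5, b=34, c=2}
  after event 7 (t=35: SET b = 46): {a=-5, b=46, c=2}
  after event 8 (t=36: DEC c by 11): {a=-5, b=46, c=-9}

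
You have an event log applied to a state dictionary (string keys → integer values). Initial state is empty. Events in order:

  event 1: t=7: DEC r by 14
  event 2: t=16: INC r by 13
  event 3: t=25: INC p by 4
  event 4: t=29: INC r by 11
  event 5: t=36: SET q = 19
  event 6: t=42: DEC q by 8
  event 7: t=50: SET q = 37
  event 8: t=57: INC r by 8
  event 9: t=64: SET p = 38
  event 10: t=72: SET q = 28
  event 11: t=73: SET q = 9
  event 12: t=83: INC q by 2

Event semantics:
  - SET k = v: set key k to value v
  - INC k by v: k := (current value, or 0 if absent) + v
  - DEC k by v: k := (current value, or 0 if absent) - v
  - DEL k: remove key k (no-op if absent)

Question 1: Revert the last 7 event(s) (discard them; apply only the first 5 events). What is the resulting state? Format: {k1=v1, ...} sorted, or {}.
Keep first 5 events (discard last 7):
  after event 1 (t=7: DEC r by 14): {r=-14}
  after event 2 (t=16: INC r by 13): {r=-1}
  after event 3 (t=25: INC p by 4): {p=4, r=-1}
  after event 4 (t=29: INC r by 11): {p=4, r=10}
  after event 5 (t=36: SET q = 19): {p=4, q=19, r=10}

Answer: {p=4, q=19, r=10}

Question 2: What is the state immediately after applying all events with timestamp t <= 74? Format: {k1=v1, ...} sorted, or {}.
Apply events with t <= 74 (11 events):
  after event 1 (t=7: DEC r by 14): {r=-14}
  after event 2 (t=16: INC r by 13): {r=-1}
  after event 3 (t=25: INC p by 4): {p=4, r=-1}
  after event 4 (t=29: INC r by 11): {p=4, r=10}
  after event 5 (t=36: SET q = 19): {p=4, q=19, r=10}
  after event 6 (t=42: DEC q by 8): {p=4, q=11, r=10}
  after event 7 (t=50: SET q = 37): {p=4, q=37, r=10}
  after event 8 (t=57: INC r by 8): {p=4, q=37, r=18}
  after event 9 (t=64: SET p = 38): {p=38, q=37, r=18}
  after event 10 (t=72: SET q = 28): {p=38, q=28, r=18}
  after event 11 (t=73: SET q = 9): {p=38, q=9, r=18}

Answer: {p=38, q=9, r=18}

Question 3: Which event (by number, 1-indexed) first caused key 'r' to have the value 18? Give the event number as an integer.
Looking for first event where r becomes 18:
  event 1: r = -14
  event 2: r = -1
  event 3: r = -1
  event 4: r = 10
  event 5: r = 10
  event 6: r = 10
  event 7: r = 10
  event 8: r 10 -> 18  <-- first match

Answer: 8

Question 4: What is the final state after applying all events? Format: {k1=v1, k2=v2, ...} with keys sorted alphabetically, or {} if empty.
Answer: {p=38, q=11, r=18}

Derivation:
  after event 1 (t=7: DEC r by 14): {r=-14}
  after event 2 (t=16: INC r by 13): {r=-1}
  after event 3 (t=25: INC p by 4): {p=4, r=-1}
  after event 4 (t=29: INC r by 11): {p=4, r=10}
  after event 5 (t=36: SET q = 19): {p=4, q=19, r=10}
  after event 6 (t=42: DEC q by 8): {p=4, q=11, r=10}
  after event 7 (t=50: SET q = 37): {p=4, q=37, r=10}
  after event 8 (t=57: INC r by 8): {p=4, q=37, r=18}
  after event 9 (t=64: SET p = 38): {p=38, q=37, r=18}
  after event 10 (t=72: SET q = 28): {p=38, q=28, r=18}
  after event 11 (t=73: SET q = 9): {p=38, q=9, r=18}
  after event 12 (t=83: INC q by 2): {p=38, q=11, r=18}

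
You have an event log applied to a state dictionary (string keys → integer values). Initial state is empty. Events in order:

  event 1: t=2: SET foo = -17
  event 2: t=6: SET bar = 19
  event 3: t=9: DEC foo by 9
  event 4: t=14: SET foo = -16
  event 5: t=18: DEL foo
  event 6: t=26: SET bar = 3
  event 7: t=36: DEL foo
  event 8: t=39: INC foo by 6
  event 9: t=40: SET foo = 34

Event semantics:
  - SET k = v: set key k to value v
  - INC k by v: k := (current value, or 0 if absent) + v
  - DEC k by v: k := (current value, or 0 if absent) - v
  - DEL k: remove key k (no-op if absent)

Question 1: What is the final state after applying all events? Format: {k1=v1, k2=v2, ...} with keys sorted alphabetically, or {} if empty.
Answer: {bar=3, foo=34}

Derivation:
  after event 1 (t=2: SET foo = -17): {foo=-17}
  after event 2 (t=6: SET bar = 19): {bar=19, foo=-17}
  after event 3 (t=9: DEC foo by 9): {bar=19, foo=-26}
  after event 4 (t=14: SET foo = -16): {bar=19, foo=-16}
  after event 5 (t=18: DEL foo): {bar=19}
  after event 6 (t=26: SET bar = 3): {bar=3}
  after event 7 (t=36: DEL foo): {bar=3}
  after event 8 (t=39: INC foo by 6): {bar=3, foo=6}
  after event 9 (t=40: SET foo = 34): {bar=3, foo=34}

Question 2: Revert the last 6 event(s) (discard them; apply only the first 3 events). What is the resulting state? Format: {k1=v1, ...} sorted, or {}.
Answer: {bar=19, foo=-26}

Derivation:
Keep first 3 events (discard last 6):
  after event 1 (t=2: SET foo = -17): {foo=-17}
  after event 2 (t=6: SET bar = 19): {bar=19, foo=-17}
  after event 3 (t=9: DEC foo by 9): {bar=19, foo=-26}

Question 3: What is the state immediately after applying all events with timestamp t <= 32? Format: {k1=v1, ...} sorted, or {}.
Apply events with t <= 32 (6 events):
  after event 1 (t=2: SET foo = -17): {foo=-17}
  after event 2 (t=6: SET bar = 19): {bar=19, foo=-17}
  after event 3 (t=9: DEC foo by 9): {bar=19, foo=-26}
  after event 4 (t=14: SET foo = -16): {bar=19, foo=-16}
  after event 5 (t=18: DEL foo): {bar=19}
  after event 6 (t=26: SET bar = 3): {bar=3}

Answer: {bar=3}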